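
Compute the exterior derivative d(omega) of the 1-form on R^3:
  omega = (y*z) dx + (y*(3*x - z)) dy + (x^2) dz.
d(omega) = (3*y - z) dx ∧ dy + (2*x - y) dx ∧ dz + (y) dy ∧ dz

For a 1-form omega = sum_i f_i dx_i, the exterior derivative is
  d(omega) = sum_{i < j} (∂f_j/∂x_i - ∂f_i/∂x_j) dx_i ∧ dx_j.
  coefficient of dx ∧ dy: ∂f_2/∂x - ∂f_1/∂y = ∂(y*(3*x - z))/∂x - ∂(y*z)/∂y = 3*y - z
  coefficient of dx ∧ dz: ∂f_3/∂x - ∂f_1/∂z = ∂(x^2)/∂x - ∂(y*z)/∂z = 2*x - y
  coefficient of dy ∧ dz: ∂f_3/∂y - ∂f_2/∂z = ∂(x^2)/∂y - ∂(y*(3*x - z))/∂z = y
Assembling: d(omega) = (3*y - z) dx ∧ dy + (2*x - y) dx ∧ dz + (y) dy ∧ dz.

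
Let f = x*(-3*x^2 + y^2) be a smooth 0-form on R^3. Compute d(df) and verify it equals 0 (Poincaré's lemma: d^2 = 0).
d(df) = 0

Step 1: df = sum_i (∂f/∂x_i) dx_i = (-9*x^2 + y^2) dx + (2*x*y) dy + (0) dz.
Step 2: Apply d again. Using the 1-form formula, the coefficient of dx ∧ dy in d(df) is ∂^2 f/∂x ∂y - ∂^2 f/∂y ∂x = (2*y) - (2*y) = 0 (equality of mixed partials for smooth f).
Similarly for dx ∧ dz and dy ∧ dz — all coefficients vanish. So d(df) = 0.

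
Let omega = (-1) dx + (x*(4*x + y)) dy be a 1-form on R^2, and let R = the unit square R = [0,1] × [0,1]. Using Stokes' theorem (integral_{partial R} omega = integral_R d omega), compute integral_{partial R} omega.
integral_(partial R) omega = 9/2

Stokes: integral_partial_R omega = integral_R d omega with d omega = (∂Q/∂x - ∂P/∂y) dx ∧ dy.
  ∂Q/∂x = 8*x + y
  ∂P/∂y = 0
  integrand = ∂Q/∂x - ∂P/∂y = 8*x + y.
Integrating over R: integral_0^1 integral_0^1 (8*x + y) dx dy = 9/2.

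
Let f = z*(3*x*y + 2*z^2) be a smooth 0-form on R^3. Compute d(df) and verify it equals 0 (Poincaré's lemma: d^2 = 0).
d(df) = 0

Step 1: df = sum_i (∂f/∂x_i) dx_i = (3*y*z) dx + (3*x*z) dy + (3*x*y + 6*z^2) dz.
Step 2: Apply d again. Using the 1-form formula, the coefficient of dx ∧ dy in d(df) is ∂^2 f/∂x ∂y - ∂^2 f/∂y ∂x = (3*z) - (3*z) = 0 (equality of mixed partials for smooth f).
Similarly for dx ∧ dz and dy ∧ dz — all coefficients vanish. So d(df) = 0.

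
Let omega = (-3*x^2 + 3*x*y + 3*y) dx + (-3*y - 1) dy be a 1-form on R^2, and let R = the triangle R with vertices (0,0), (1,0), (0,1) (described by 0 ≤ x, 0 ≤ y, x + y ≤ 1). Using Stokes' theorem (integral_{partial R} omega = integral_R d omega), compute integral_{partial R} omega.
integral_(partial R) omega = -2

Stokes: integral_partial_R omega = integral_R d omega with d omega = (∂Q/∂x - ∂P/∂y) dx ∧ dy.
  ∂Q/∂x = 0
  ∂P/∂y = 3*x + 3
  integrand = ∂Q/∂x - ∂P/∂y = -3*x - 3.
Integrating over R: integral_0^1 integral_0^{1-x} (-3*x - 3) dy dx = -2.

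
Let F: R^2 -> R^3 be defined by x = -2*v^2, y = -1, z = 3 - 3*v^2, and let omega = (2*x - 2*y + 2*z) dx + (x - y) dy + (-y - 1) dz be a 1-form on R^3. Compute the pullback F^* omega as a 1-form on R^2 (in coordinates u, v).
F^* omega = (40*v^3 - 32*v) dv

Using F^*(f dg) = (f ∘ F) d(g ∘ F), substitute each coordinate x_i by F_i(u, v) in f_i, and replace dx_i by d F_i = (∂F_i/∂u) du + (∂F_i/∂v) dv.
  For the x component: f_1(F) = 8 - 10*v^2; d F_1 = (0) du + (-4*v) dv
  For the y component: f_2(F) = 1 - 2*v^2; d F_2 = (0) du + (0) dv
  For the z component: f_3(F) = 0; d F_3 = (0) du + (-6*v) dv
Combining and collecting du, dv coefficients:
  coeff of du: 0
  coeff of dv: 40*v^3 - 32*v
F^* omega = (40*v^3 - 32*v) dv.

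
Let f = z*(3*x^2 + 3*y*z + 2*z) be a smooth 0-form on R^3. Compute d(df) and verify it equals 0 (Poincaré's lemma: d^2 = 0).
d(df) = 0

Step 1: df = sum_i (∂f/∂x_i) dx_i = (6*x*z) dx + (3*z^2) dy + (3*x^2 + 6*y*z + 4*z) dz.
Step 2: Apply d again. Using the 1-form formula, the coefficient of dx ∧ dy in d(df) is ∂^2 f/∂x ∂y - ∂^2 f/∂y ∂x = (0) - (0) = 0 (equality of mixed partials for smooth f).
Similarly for dx ∧ dz and dy ∧ dz — all coefficients vanish. So d(df) = 0.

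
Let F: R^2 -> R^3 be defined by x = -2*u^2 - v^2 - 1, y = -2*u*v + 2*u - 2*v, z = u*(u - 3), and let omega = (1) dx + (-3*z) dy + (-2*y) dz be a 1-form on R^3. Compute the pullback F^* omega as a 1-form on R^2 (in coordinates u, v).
F^* omega = (14*u^2*v - 14*u^2 - 22*u*v + 26*u - 12*v) du + (6*u^3 - 12*u^2 - 18*u - 2*v) dv

Using F^*(f dg) = (f ∘ F) d(g ∘ F), substitute each coordinate x_i by F_i(u, v) in f_i, and replace dx_i by d F_i = (∂F_i/∂u) du + (∂F_i/∂v) dv.
  For the x component: f_1(F) = 1; d F_1 = (-4*u) du + (-2*v) dv
  For the y component: f_2(F) = 3*u*(3 - u); d F_2 = (2 - 2*v) du + (-2*u - 2) dv
  For the z component: f_3(F) = 4*u*v - 4*u + 4*v; d F_3 = (2*u - 3) du + (0) dv
Combining and collecting du, dv coefficients:
  coeff of du: 14*u^2*v - 14*u^2 - 22*u*v + 26*u - 12*v
  coeff of dv: 6*u^3 - 12*u^2 - 18*u - 2*v
F^* omega = (14*u^2*v - 14*u^2 - 22*u*v + 26*u - 12*v) du + (6*u^3 - 12*u^2 - 18*u - 2*v) dv.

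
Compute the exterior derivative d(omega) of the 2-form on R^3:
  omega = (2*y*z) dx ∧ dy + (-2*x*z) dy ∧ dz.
d(omega) = (2*y - 2*z) dx ∧ dy ∧ dz

For a 2-form omega = sum_{i<j} g_{ij} dx_i ∧ dx_j, the exterior derivative is
  d(omega) = sum_{i<j} d(g_{ij}) ∧ dx_i ∧ dx_j = sum_{i<j, k} (∂g_{ij}/∂x_k) dx_k ∧ dx_i ∧ dx_j.
Expand each term, using dx_k ∧ dx_i ∧ dx_j = sgn(permutation) dx_{(a)} ∧ dx_{(b)} ∧ dx_{(c)} with (a < b < c) sorted:
  d(2*y*z) includes (∂/∂z)(2*y*z) dz = (2*y) dz, which multiplied by dx ∧ dy gives (2*y) dx ∧ dy ∧ dz
  d(-2*x*z) includes (∂/∂x)(-2*x*z) dx = (-2*z) dx, which multiplied by dy ∧ dz gives (-2*z) dx ∧ dy ∧ dz
Collecting like 3-forms: d(omega) = (2*y - 2*z) dx ∧ dy ∧ dz.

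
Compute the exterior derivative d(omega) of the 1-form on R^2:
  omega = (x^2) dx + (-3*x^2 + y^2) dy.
d(omega) = (-6*x) dx ∧ dy

For a 1-form omega = sum_i f_i dx_i, the exterior derivative is
  d(omega) = sum_{i < j} (∂f_j/∂x_i - ∂f_i/∂x_j) dx_i ∧ dx_j.
  coefficient of dx ∧ dy: ∂f_2/∂x - ∂f_1/∂y = ∂(-3*x^2 + y^2)/∂x - ∂(x^2)/∂y = -6*x
Assembling: d(omega) = (-6*x) dx ∧ dy.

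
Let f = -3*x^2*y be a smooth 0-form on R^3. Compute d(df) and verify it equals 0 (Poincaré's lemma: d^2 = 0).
d(df) = 0

Step 1: df = sum_i (∂f/∂x_i) dx_i = (-6*x*y) dx + (-3*x^2) dy + (0) dz.
Step 2: Apply d again. Using the 1-form formula, the coefficient of dx ∧ dy in d(df) is ∂^2 f/∂x ∂y - ∂^2 f/∂y ∂x = (-6*x) - (-6*x) = 0 (equality of mixed partials for smooth f).
Similarly for dx ∧ dz and dy ∧ dz — all coefficients vanish. So d(df) = 0.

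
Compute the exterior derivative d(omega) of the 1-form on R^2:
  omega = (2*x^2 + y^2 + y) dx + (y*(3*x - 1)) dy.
d(omega) = (y - 1) dx ∧ dy

For a 1-form omega = sum_i f_i dx_i, the exterior derivative is
  d(omega) = sum_{i < j} (∂f_j/∂x_i - ∂f_i/∂x_j) dx_i ∧ dx_j.
  coefficient of dx ∧ dy: ∂f_2/∂x - ∂f_1/∂y = ∂(y*(3*x - 1))/∂x - ∂(2*x^2 + y^2 + y)/∂y = y - 1
Assembling: d(omega) = (y - 1) dx ∧ dy.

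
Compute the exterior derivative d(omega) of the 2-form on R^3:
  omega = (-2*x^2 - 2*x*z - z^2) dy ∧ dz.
d(omega) = (-4*x - 2*z) dx ∧ dy ∧ dz

For a 2-form omega = sum_{i<j} g_{ij} dx_i ∧ dx_j, the exterior derivative is
  d(omega) = sum_{i<j} d(g_{ij}) ∧ dx_i ∧ dx_j = sum_{i<j, k} (∂g_{ij}/∂x_k) dx_k ∧ dx_i ∧ dx_j.
Expand each term, using dx_k ∧ dx_i ∧ dx_j = sgn(permutation) dx_{(a)} ∧ dx_{(b)} ∧ dx_{(c)} with (a < b < c) sorted:
  d(-2*x^2 - 2*x*z - z^2) includes (∂/∂x)(-2*x^2 - 2*x*z - z^2) dx = (-4*x - 2*z) dx, which multiplied by dy ∧ dz gives (-4*x - 2*z) dx ∧ dy ∧ dz
Collecting like 3-forms: d(omega) = (-4*x - 2*z) dx ∧ dy ∧ dz.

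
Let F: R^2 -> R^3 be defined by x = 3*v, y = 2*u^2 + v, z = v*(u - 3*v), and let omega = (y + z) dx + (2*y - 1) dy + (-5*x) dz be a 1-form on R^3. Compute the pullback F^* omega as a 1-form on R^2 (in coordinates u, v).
F^* omega = (16*u^3 + 8*u*v - 4*u - 15*v^2) du + (10*u^2 - 12*u*v + 81*v^2 + 5*v - 1) dv

Using F^*(f dg) = (f ∘ F) d(g ∘ F), substitute each coordinate x_i by F_i(u, v) in f_i, and replace dx_i by d F_i = (∂F_i/∂u) du + (∂F_i/∂v) dv.
  For the x component: f_1(F) = 2*u^2 + u*v - 3*v^2 + v; d F_1 = (0) du + (3) dv
  For the y component: f_2(F) = 4*u^2 + 2*v - 1; d F_2 = (4*u) du + (1) dv
  For the z component: f_3(F) = -15*v; d F_3 = (v) du + (u - 6*v) dv
Combining and collecting du, dv coefficients:
  coeff of du: 16*u^3 + 8*u*v - 4*u - 15*v^2
  coeff of dv: 10*u^2 - 12*u*v + 81*v^2 + 5*v - 1
F^* omega = (16*u^3 + 8*u*v - 4*u - 15*v^2) du + (10*u^2 - 12*u*v + 81*v^2 + 5*v - 1) dv.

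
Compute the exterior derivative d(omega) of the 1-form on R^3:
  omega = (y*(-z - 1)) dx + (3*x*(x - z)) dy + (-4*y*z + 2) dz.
d(omega) = (6*x - 2*z + 1) dx ∧ dy + (y) dx ∧ dz + (3*x - 4*z) dy ∧ dz

For a 1-form omega = sum_i f_i dx_i, the exterior derivative is
  d(omega) = sum_{i < j} (∂f_j/∂x_i - ∂f_i/∂x_j) dx_i ∧ dx_j.
  coefficient of dx ∧ dy: ∂f_2/∂x - ∂f_1/∂y = ∂(3*x*(x - z))/∂x - ∂(y*(-z - 1))/∂y = 6*x - 2*z + 1
  coefficient of dx ∧ dz: ∂f_3/∂x - ∂f_1/∂z = ∂(-4*y*z + 2)/∂x - ∂(y*(-z - 1))/∂z = y
  coefficient of dy ∧ dz: ∂f_3/∂y - ∂f_2/∂z = ∂(-4*y*z + 2)/∂y - ∂(3*x*(x - z))/∂z = 3*x - 4*z
Assembling: d(omega) = (6*x - 2*z + 1) dx ∧ dy + (y) dx ∧ dz + (3*x - 4*z) dy ∧ dz.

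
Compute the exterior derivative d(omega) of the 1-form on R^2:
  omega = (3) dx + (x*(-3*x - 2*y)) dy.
d(omega) = (-6*x - 2*y) dx ∧ dy

For a 1-form omega = sum_i f_i dx_i, the exterior derivative is
  d(omega) = sum_{i < j} (∂f_j/∂x_i - ∂f_i/∂x_j) dx_i ∧ dx_j.
  coefficient of dx ∧ dy: ∂f_2/∂x - ∂f_1/∂y = ∂(x*(-3*x - 2*y))/∂x - ∂(3)/∂y = -6*x - 2*y
Assembling: d(omega) = (-6*x - 2*y) dx ∧ dy.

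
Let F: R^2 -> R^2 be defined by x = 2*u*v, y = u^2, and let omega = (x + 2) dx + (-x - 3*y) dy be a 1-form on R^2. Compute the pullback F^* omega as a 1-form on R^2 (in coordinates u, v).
F^* omega = (-6*u^3 - 4*u^2*v + 4*u*v^2 + 4*v) du + (4*u*(u*v + 1)) dv

Using F^*(f dg) = (f ∘ F) d(g ∘ F), substitute each coordinate x_i by F_i(u, v) in f_i, and replace dx_i by d F_i = (∂F_i/∂u) du + (∂F_i/∂v) dv.
  For the x component: f_1(F) = 2*u*v + 2; d F_1 = (2*v) du + (2*u) dv
  For the y component: f_2(F) = u*(-3*u - 2*v); d F_2 = (2*u) du + (0) dv
Combining and collecting du, dv coefficients:
  coeff of du: -6*u^3 - 4*u^2*v + 4*u*v^2 + 4*v
  coeff of dv: 4*u*(u*v + 1)
F^* omega = (-6*u^3 - 4*u^2*v + 4*u*v^2 + 4*v) du + (4*u*(u*v + 1)) dv.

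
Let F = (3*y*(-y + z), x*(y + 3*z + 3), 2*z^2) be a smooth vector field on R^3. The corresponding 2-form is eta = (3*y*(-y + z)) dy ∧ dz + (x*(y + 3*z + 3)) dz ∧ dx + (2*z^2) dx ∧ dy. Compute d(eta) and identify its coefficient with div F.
d(eta) = (x + 4*z) dx ∧ dy ∧ dz; div F = x + 4*z

For a 2-form in R^3 of the form above, applying d gives a 3-form with coefficient ∂P/∂x + ∂Q/∂y + ∂R/∂z:
  ∂P/∂x = 0
  ∂Q/∂y = x
  ∂R/∂z = 4*z
Sum = x + 4*z, which is exactly div F.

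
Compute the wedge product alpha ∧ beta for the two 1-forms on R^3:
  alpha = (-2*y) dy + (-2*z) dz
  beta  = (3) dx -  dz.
alpha ∧ beta = (6*y) dx ∧ dy + (2*y) dy ∧ dz + (6*z) dx ∧ dz

Distribute the wedge, using dx_i ∧ dx_j = -dx_j ∧ dx_i and dx_i ∧ dx_i = 0. For each pair (i, j) with i < j, the coefficient of dx_i ∧ dx_j in alpha ∧ beta is (alpha_i * beta_j - alpha_j * beta_i). Collecting: alpha ∧ beta = (6*y) dx ∧ dy + (2*y) dy ∧ dz + (6*z) dx ∧ dz.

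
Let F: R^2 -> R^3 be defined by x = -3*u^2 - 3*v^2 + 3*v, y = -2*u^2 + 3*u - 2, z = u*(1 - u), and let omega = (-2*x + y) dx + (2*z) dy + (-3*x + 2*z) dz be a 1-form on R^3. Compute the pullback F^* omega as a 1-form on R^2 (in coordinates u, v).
F^* omega = (-30*u^3 - 29*u^2 - 54*u*v^2 + 54*u*v + 20*u + 9*v^2 - 9*v) du + (-24*u^2*v + 12*u^2 - 18*u*v + 9*u - 36*v^3 + 54*v^2 - 6*v - 6) dv

Using F^*(f dg) = (f ∘ F) d(g ∘ F), substitute each coordinate x_i by F_i(u, v) in f_i, and replace dx_i by d F_i = (∂F_i/∂u) du + (∂F_i/∂v) dv.
  For the x component: f_1(F) = 4*u^2 + 3*u + 6*v^2 - 6*v - 2; d F_1 = (-6*u) du + (3 - 6*v) dv
  For the y component: f_2(F) = 2*u*(1 - u); d F_2 = (3 - 4*u) du + (0) dv
  For the z component: f_3(F) = 7*u^2 + 2*u + 9*v^2 - 9*v; d F_3 = (1 - 2*u) du + (0) dv
Combining and collecting du, dv coefficients:
  coeff of du: -30*u^3 - 29*u^2 - 54*u*v^2 + 54*u*v + 20*u + 9*v^2 - 9*v
  coeff of dv: -24*u^2*v + 12*u^2 - 18*u*v + 9*u - 36*v^3 + 54*v^2 - 6*v - 6
F^* omega = (-30*u^3 - 29*u^2 - 54*u*v^2 + 54*u*v + 20*u + 9*v^2 - 9*v) du + (-24*u^2*v + 12*u^2 - 18*u*v + 9*u - 36*v^3 + 54*v^2 - 6*v - 6) dv.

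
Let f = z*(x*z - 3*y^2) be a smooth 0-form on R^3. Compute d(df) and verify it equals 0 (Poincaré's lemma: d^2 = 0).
d(df) = 0

Step 1: df = sum_i (∂f/∂x_i) dx_i = (z^2) dx + (-6*y*z) dy + (2*x*z - 3*y^2) dz.
Step 2: Apply d again. Using the 1-form formula, the coefficient of dx ∧ dy in d(df) is ∂^2 f/∂x ∂y - ∂^2 f/∂y ∂x = (0) - (0) = 0 (equality of mixed partials for smooth f).
Similarly for dx ∧ dz and dy ∧ dz — all coefficients vanish. So d(df) = 0.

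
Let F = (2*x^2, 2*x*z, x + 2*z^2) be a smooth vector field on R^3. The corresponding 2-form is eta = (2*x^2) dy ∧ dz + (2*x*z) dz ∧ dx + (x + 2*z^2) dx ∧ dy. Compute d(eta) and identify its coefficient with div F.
d(eta) = (4*x + 4*z) dx ∧ dy ∧ dz; div F = 4*x + 4*z

For a 2-form in R^3 of the form above, applying d gives a 3-form with coefficient ∂P/∂x + ∂Q/∂y + ∂R/∂z:
  ∂P/∂x = 4*x
  ∂Q/∂y = 0
  ∂R/∂z = 4*z
Sum = 4*x + 4*z, which is exactly div F.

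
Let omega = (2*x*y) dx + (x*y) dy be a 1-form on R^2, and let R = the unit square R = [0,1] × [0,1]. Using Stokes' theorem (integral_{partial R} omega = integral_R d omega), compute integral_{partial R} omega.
integral_(partial R) omega = -1/2

Stokes: integral_partial_R omega = integral_R d omega with d omega = (∂Q/∂x - ∂P/∂y) dx ∧ dy.
  ∂Q/∂x = y
  ∂P/∂y = 2*x
  integrand = ∂Q/∂x - ∂P/∂y = -2*x + y.
Integrating over R: integral_0^1 integral_0^1 (-2*x + y) dx dy = -1/2.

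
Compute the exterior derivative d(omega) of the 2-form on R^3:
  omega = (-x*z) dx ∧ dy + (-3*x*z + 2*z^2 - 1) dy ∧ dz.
d(omega) = (-x - 3*z) dx ∧ dy ∧ dz

For a 2-form omega = sum_{i<j} g_{ij} dx_i ∧ dx_j, the exterior derivative is
  d(omega) = sum_{i<j} d(g_{ij}) ∧ dx_i ∧ dx_j = sum_{i<j, k} (∂g_{ij}/∂x_k) dx_k ∧ dx_i ∧ dx_j.
Expand each term, using dx_k ∧ dx_i ∧ dx_j = sgn(permutation) dx_{(a)} ∧ dx_{(b)} ∧ dx_{(c)} with (a < b < c) sorted:
  d(-x*z) includes (∂/∂z)(-x*z) dz = (-x) dz, which multiplied by dx ∧ dy gives (-x) dx ∧ dy ∧ dz
  d(-3*x*z + 2*z^2 - 1) includes (∂/∂x)(-3*x*z + 2*z^2 - 1) dx = (-3*z) dx, which multiplied by dy ∧ dz gives (-3*z) dx ∧ dy ∧ dz
Collecting like 3-forms: d(omega) = (-x - 3*z) dx ∧ dy ∧ dz.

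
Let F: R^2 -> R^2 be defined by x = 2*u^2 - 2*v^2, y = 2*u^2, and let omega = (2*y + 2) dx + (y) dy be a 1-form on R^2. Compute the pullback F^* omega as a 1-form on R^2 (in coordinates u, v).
F^* omega = (24*u^3 + 8*u) du + (8*v*(-2*u^2 - 1)) dv

Using F^*(f dg) = (f ∘ F) d(g ∘ F), substitute each coordinate x_i by F_i(u, v) in f_i, and replace dx_i by d F_i = (∂F_i/∂u) du + (∂F_i/∂v) dv.
  For the x component: f_1(F) = 4*u^2 + 2; d F_1 = (4*u) du + (-4*v) dv
  For the y component: f_2(F) = 2*u^2; d F_2 = (4*u) du + (0) dv
Combining and collecting du, dv coefficients:
  coeff of du: 24*u^3 + 8*u
  coeff of dv: 8*v*(-2*u^2 - 1)
F^* omega = (24*u^3 + 8*u) du + (8*v*(-2*u^2 - 1)) dv.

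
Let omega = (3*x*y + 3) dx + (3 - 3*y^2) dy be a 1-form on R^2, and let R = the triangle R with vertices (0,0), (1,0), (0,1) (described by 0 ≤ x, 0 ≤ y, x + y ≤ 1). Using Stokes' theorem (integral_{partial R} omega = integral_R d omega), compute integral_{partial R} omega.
integral_(partial R) omega = -1/2

Stokes: integral_partial_R omega = integral_R d omega with d omega = (∂Q/∂x - ∂P/∂y) dx ∧ dy.
  ∂Q/∂x = 0
  ∂P/∂y = 3*x
  integrand = ∂Q/∂x - ∂P/∂y = -3*x.
Integrating over R: integral_0^1 integral_0^{1-x} (-3*x) dy dx = -1/2.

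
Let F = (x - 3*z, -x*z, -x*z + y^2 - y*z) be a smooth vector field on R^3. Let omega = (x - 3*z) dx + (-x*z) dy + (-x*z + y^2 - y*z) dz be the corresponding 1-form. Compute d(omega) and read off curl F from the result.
d(omega) = (x + 2*y - z) dy ∧ dz + (z - 3) dz ∧ dx + (-z) dx ∧ dy; curl F = (x + 2*y - z, z - 3, -z)

d omega = sum_{i<j} (∂f_j/∂x_i - ∂f_i/∂x_j) dx_i ∧ dx_j. Under the identification (dy ∧ dz, dz ∧ dx, dx ∧ dy) ↔ (e_x, e_y, e_z), the coefficients are exactly the components of curl F. Compute:
  ∂R/∂y - ∂Q/∂z = (2*y - z) - (-x) = x + 2*y - z
  ∂P/∂z - ∂R/∂x = (-3) - (-z) = z - 3
  ∂Q/∂x - ∂P/∂y = (-z) - (0) = -z.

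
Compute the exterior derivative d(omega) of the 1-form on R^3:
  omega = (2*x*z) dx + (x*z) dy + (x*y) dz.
d(omega) = (z) dx ∧ dy + (-2*x + y) dx ∧ dz

For a 1-form omega = sum_i f_i dx_i, the exterior derivative is
  d(omega) = sum_{i < j} (∂f_j/∂x_i - ∂f_i/∂x_j) dx_i ∧ dx_j.
  coefficient of dx ∧ dy: ∂f_2/∂x - ∂f_1/∂y = ∂(x*z)/∂x - ∂(2*x*z)/∂y = z
  coefficient of dx ∧ dz: ∂f_3/∂x - ∂f_1/∂z = ∂(x*y)/∂x - ∂(2*x*z)/∂z = -2*x + y
Assembling: d(omega) = (z) dx ∧ dy + (-2*x + y) dx ∧ dz.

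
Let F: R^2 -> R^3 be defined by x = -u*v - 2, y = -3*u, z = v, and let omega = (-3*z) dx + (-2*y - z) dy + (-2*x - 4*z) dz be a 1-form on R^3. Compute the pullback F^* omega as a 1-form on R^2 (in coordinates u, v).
F^* omega = (-18*u + 3*v^2 + 3*v) du + (5*u*v - 4*v + 4) dv

Using F^*(f dg) = (f ∘ F) d(g ∘ F), substitute each coordinate x_i by F_i(u, v) in f_i, and replace dx_i by d F_i = (∂F_i/∂u) du + (∂F_i/∂v) dv.
  For the x component: f_1(F) = -3*v; d F_1 = (-v) du + (-u) dv
  For the y component: f_2(F) = 6*u - v; d F_2 = (-3) du + (0) dv
  For the z component: f_3(F) = 2*u*v - 4*v + 4; d F_3 = (0) du + (1) dv
Combining and collecting du, dv coefficients:
  coeff of du: -18*u + 3*v^2 + 3*v
  coeff of dv: 5*u*v - 4*v + 4
F^* omega = (-18*u + 3*v^2 + 3*v) du + (5*u*v - 4*v + 4) dv.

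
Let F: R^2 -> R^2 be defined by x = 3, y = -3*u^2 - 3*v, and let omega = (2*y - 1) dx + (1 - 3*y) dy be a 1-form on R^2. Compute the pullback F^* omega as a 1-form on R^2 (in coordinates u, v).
F^* omega = (6*u*(-9*u^2 - 9*v - 1)) du + (-27*u^2 - 27*v - 3) dv

Using F^*(f dg) = (f ∘ F) d(g ∘ F), substitute each coordinate x_i by F_i(u, v) in f_i, and replace dx_i by d F_i = (∂F_i/∂u) du + (∂F_i/∂v) dv.
  For the x component: f_1(F) = -6*u^2 - 6*v - 1; d F_1 = (0) du + (0) dv
  For the y component: f_2(F) = 9*u^2 + 9*v + 1; d F_2 = (-6*u) du + (-3) dv
Combining and collecting du, dv coefficients:
  coeff of du: 6*u*(-9*u^2 - 9*v - 1)
  coeff of dv: -27*u^2 - 27*v - 3
F^* omega = (6*u*(-9*u^2 - 9*v - 1)) du + (-27*u^2 - 27*v - 3) dv.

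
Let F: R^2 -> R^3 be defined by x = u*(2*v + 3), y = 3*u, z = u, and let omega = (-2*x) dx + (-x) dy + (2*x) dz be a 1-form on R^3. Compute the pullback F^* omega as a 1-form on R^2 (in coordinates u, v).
F^* omega = (u*(-8*v^2 - 26*v - 21)) du + (u^2*(-8*v - 12)) dv

Using F^*(f dg) = (f ∘ F) d(g ∘ F), substitute each coordinate x_i by F_i(u, v) in f_i, and replace dx_i by d F_i = (∂F_i/∂u) du + (∂F_i/∂v) dv.
  For the x component: f_1(F) = 2*u*(-2*v - 3); d F_1 = (2*v + 3) du + (2*u) dv
  For the y component: f_2(F) = u*(-2*v - 3); d F_2 = (3) du + (0) dv
  For the z component: f_3(F) = 2*u*(2*v + 3); d F_3 = (1) du + (0) dv
Combining and collecting du, dv coefficients:
  coeff of du: u*(-8*v^2 - 26*v - 21)
  coeff of dv: u^2*(-8*v - 12)
F^* omega = (u*(-8*v^2 - 26*v - 21)) du + (u^2*(-8*v - 12)) dv.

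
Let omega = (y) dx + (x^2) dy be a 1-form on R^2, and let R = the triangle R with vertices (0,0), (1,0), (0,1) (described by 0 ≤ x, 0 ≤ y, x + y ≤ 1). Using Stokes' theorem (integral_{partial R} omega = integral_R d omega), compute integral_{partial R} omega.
integral_(partial R) omega = -1/6

Stokes: integral_partial_R omega = integral_R d omega with d omega = (∂Q/∂x - ∂P/∂y) dx ∧ dy.
  ∂Q/∂x = 2*x
  ∂P/∂y = 1
  integrand = ∂Q/∂x - ∂P/∂y = 2*x - 1.
Integrating over R: integral_0^1 integral_0^{1-x} (2*x - 1) dy dx = -1/6.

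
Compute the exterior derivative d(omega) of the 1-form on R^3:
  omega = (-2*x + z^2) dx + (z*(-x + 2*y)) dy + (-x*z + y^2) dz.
d(omega) = (-z) dx ∧ dy + (-3*z) dx ∧ dz + (x) dy ∧ dz

For a 1-form omega = sum_i f_i dx_i, the exterior derivative is
  d(omega) = sum_{i < j} (∂f_j/∂x_i - ∂f_i/∂x_j) dx_i ∧ dx_j.
  coefficient of dx ∧ dy: ∂f_2/∂x - ∂f_1/∂y = ∂(z*(-x + 2*y))/∂x - ∂(-2*x + z^2)/∂y = -z
  coefficient of dx ∧ dz: ∂f_3/∂x - ∂f_1/∂z = ∂(-x*z + y^2)/∂x - ∂(-2*x + z^2)/∂z = -3*z
  coefficient of dy ∧ dz: ∂f_3/∂y - ∂f_2/∂z = ∂(-x*z + y^2)/∂y - ∂(z*(-x + 2*y))/∂z = x
Assembling: d(omega) = (-z) dx ∧ dy + (-3*z) dx ∧ dz + (x) dy ∧ dz.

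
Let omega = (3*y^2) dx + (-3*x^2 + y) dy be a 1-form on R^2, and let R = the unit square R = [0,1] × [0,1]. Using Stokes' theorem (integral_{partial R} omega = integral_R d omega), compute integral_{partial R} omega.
integral_(partial R) omega = -6

Stokes: integral_partial_R omega = integral_R d omega with d omega = (∂Q/∂x - ∂P/∂y) dx ∧ dy.
  ∂Q/∂x = -6*x
  ∂P/∂y = 6*y
  integrand = ∂Q/∂x - ∂P/∂y = -6*x - 6*y.
Integrating over R: integral_0^1 integral_0^1 (-6*x - 6*y) dx dy = -6.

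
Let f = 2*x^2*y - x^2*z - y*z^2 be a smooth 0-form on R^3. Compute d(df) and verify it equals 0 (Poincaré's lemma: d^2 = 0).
d(df) = 0

Step 1: df = sum_i (∂f/∂x_i) dx_i = (2*x*(2*y - z)) dx + (2*x^2 - z^2) dy + (-x^2 - 2*y*z) dz.
Step 2: Apply d again. Using the 1-form formula, the coefficient of dx ∧ dy in d(df) is ∂^2 f/∂x ∂y - ∂^2 f/∂y ∂x = (4*x) - (4*x) = 0 (equality of mixed partials for smooth f).
Similarly for dx ∧ dz and dy ∧ dz — all coefficients vanish. So d(df) = 0.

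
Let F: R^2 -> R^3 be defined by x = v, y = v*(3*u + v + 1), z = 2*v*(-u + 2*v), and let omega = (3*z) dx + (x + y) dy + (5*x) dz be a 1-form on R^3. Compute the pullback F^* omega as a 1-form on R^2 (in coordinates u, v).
F^* omega = (v^2*(9*u + 3*v - 4)) du + (v*(9*u^2 + 9*u*v - 7*u + 2*v^2 + 57*v + 2)) dv

Using F^*(f dg) = (f ∘ F) d(g ∘ F), substitute each coordinate x_i by F_i(u, v) in f_i, and replace dx_i by d F_i = (∂F_i/∂u) du + (∂F_i/∂v) dv.
  For the x component: f_1(F) = 6*v*(-u + 2*v); d F_1 = (0) du + (1) dv
  For the y component: f_2(F) = v*(3*u + v + 2); d F_2 = (3*v) du + (3*u + 2*v + 1) dv
  For the z component: f_3(F) = 5*v; d F_3 = (-2*v) du + (-2*u + 8*v) dv
Combining and collecting du, dv coefficients:
  coeff of du: v^2*(9*u + 3*v - 4)
  coeff of dv: v*(9*u^2 + 9*u*v - 7*u + 2*v^2 + 57*v + 2)
F^* omega = (v^2*(9*u + 3*v - 4)) du + (v*(9*u^2 + 9*u*v - 7*u + 2*v^2 + 57*v + 2)) dv.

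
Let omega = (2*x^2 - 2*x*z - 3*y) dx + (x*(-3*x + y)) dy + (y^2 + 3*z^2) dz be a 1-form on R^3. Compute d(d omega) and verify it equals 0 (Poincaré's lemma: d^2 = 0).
d(d omega) = 0

Step 1: d omega = sum_{i<j} (∂f_j/∂x_i - ∂f_i/∂x_j) dx_i ∧ dx_j:
  coeff of dx ∧ dy: -6*x + y + 3
  coeff of dx ∧ dz: 2*x
  coeff of dy ∧ dz: 2*y
Step 2: Apply d again to each 2-form coefficient. The only possible 3-form in R^3 is dx ∧ dy ∧ dz, with coefficient
  ∂(coeff of dy∧dz)/∂x - ∂(coeff of dx∧dz)/∂y + ∂(coeff of dx∧dy)/∂z
  = ∂/∂x (2*y) - ∂/∂y (2*x) + ∂/∂z (-6*x + y + 3).
Each of these terms simplifies to sums of mixed partials that cancel in pairs. The result is 0 (by equality of mixed partials for smooth functions — Schwarz / Clairaut).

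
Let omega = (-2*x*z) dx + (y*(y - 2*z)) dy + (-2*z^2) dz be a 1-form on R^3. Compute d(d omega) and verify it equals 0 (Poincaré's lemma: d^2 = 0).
d(d omega) = 0

Step 1: d omega = sum_{i<j} (∂f_j/∂x_i - ∂f_i/∂x_j) dx_i ∧ dx_j:
  coeff of dx ∧ dy: 0
  coeff of dx ∧ dz: 2*x
  coeff of dy ∧ dz: 2*y
Step 2: Apply d again to each 2-form coefficient. The only possible 3-form in R^3 is dx ∧ dy ∧ dz, with coefficient
  ∂(coeff of dy∧dz)/∂x - ∂(coeff of dx∧dz)/∂y + ∂(coeff of dx∧dy)/∂z
  = ∂/∂x (2*y) - ∂/∂y (2*x) + ∂/∂z (0).
Each of these terms simplifies to sums of mixed partials that cancel in pairs. The result is 0 (by equality of mixed partials for smooth functions — Schwarz / Clairaut).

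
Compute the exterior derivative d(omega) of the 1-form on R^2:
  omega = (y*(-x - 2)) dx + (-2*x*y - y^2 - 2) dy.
d(omega) = (x - 2*y + 2) dx ∧ dy

For a 1-form omega = sum_i f_i dx_i, the exterior derivative is
  d(omega) = sum_{i < j} (∂f_j/∂x_i - ∂f_i/∂x_j) dx_i ∧ dx_j.
  coefficient of dx ∧ dy: ∂f_2/∂x - ∂f_1/∂y = ∂(-2*x*y - y^2 - 2)/∂x - ∂(y*(-x - 2))/∂y = x - 2*y + 2
Assembling: d(omega) = (x - 2*y + 2) dx ∧ dy.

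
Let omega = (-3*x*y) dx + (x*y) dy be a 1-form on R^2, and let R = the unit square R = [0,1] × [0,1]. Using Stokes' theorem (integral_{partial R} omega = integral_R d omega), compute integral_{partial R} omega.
integral_(partial R) omega = 2

Stokes: integral_partial_R omega = integral_R d omega with d omega = (∂Q/∂x - ∂P/∂y) dx ∧ dy.
  ∂Q/∂x = y
  ∂P/∂y = -3*x
  integrand = ∂Q/∂x - ∂P/∂y = 3*x + y.
Integrating over R: integral_0^1 integral_0^1 (3*x + y) dx dy = 2.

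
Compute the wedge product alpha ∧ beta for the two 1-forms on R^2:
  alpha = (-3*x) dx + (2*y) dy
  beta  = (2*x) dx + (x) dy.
alpha ∧ beta = (-x*(3*x + 4*y)) dx ∧ dy

Distribute the wedge, using dx_i ∧ dx_j = -dx_j ∧ dx_i and dx_i ∧ dx_i = 0. For each pair (i, j) with i < j, the coefficient of dx_i ∧ dx_j in alpha ∧ beta is (alpha_i * beta_j - alpha_j * beta_i). Collecting: alpha ∧ beta = (-x*(3*x + 4*y)) dx ∧ dy.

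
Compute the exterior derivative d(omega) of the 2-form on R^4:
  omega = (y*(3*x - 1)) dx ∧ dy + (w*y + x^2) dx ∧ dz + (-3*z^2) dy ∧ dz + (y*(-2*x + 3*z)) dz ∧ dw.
d(omega) = (-w) dx ∧ dy ∧ dz + (-y) dx ∧ dz ∧ dw + (-2*x + 3*z) dy ∧ dz ∧ dw

For a 2-form omega = sum_{i<j} g_{ij} dx_i ∧ dx_j, the exterior derivative is
  d(omega) = sum_{i<j} d(g_{ij}) ∧ dx_i ∧ dx_j = sum_{i<j, k} (∂g_{ij}/∂x_k) dx_k ∧ dx_i ∧ dx_j.
Expand each term, using dx_k ∧ dx_i ∧ dx_j = sgn(permutation) dx_{(a)} ∧ dx_{(b)} ∧ dx_{(c)} with (a < b < c) sorted:
  d(w*y + x^2) includes (∂/∂y)(w*y + x^2) dy = (w) dy, which multiplied by dx ∧ dz gives (-w) dx ∧ dy ∧ dz
  d(w*y + x^2) includes (∂/∂w)(w*y + x^2) dw = (y) dw, which multiplied by dx ∧ dz gives (y) dx ∧ dz ∧ dw
  d(y*(-2*x + 3*z)) includes (∂/∂x)(y*(-2*x + 3*z)) dx = (-2*y) dx, which multiplied by dz ∧ dw gives (-2*y) dx ∧ dz ∧ dw
  d(y*(-2*x + 3*z)) includes (∂/∂y)(y*(-2*x + 3*z)) dy = (-2*x + 3*z) dy, which multiplied by dz ∧ dw gives (-2*x + 3*z) dy ∧ dz ∧ dw
Collecting like 3-forms: d(omega) = (-w) dx ∧ dy ∧ dz + (-y) dx ∧ dz ∧ dw + (-2*x + 3*z) dy ∧ dz ∧ dw.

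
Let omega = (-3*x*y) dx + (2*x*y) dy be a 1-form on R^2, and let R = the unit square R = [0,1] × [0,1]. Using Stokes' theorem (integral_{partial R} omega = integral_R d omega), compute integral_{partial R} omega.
integral_(partial R) omega = 5/2

Stokes: integral_partial_R omega = integral_R d omega with d omega = (∂Q/∂x - ∂P/∂y) dx ∧ dy.
  ∂Q/∂x = 2*y
  ∂P/∂y = -3*x
  integrand = ∂Q/∂x - ∂P/∂y = 3*x + 2*y.
Integrating over R: integral_0^1 integral_0^1 (3*x + 2*y) dx dy = 5/2.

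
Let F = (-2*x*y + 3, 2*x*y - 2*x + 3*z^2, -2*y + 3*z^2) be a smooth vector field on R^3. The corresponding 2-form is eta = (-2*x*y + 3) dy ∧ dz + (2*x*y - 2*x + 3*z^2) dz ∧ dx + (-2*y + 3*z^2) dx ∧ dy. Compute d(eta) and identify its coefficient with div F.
d(eta) = (2*x - 2*y + 6*z) dx ∧ dy ∧ dz; div F = 2*x - 2*y + 6*z

For a 2-form in R^3 of the form above, applying d gives a 3-form with coefficient ∂P/∂x + ∂Q/∂y + ∂R/∂z:
  ∂P/∂x = -2*y
  ∂Q/∂y = 2*x
  ∂R/∂z = 6*z
Sum = 2*x - 2*y + 6*z, which is exactly div F.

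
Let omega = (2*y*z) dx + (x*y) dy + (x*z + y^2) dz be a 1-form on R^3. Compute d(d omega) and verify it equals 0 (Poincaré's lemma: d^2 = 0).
d(d omega) = 0

Step 1: d omega = sum_{i<j} (∂f_j/∂x_i - ∂f_i/∂x_j) dx_i ∧ dx_j:
  coeff of dx ∧ dy: y - 2*z
  coeff of dx ∧ dz: -2*y + z
  coeff of dy ∧ dz: 2*y
Step 2: Apply d again to each 2-form coefficient. The only possible 3-form in R^3 is dx ∧ dy ∧ dz, with coefficient
  ∂(coeff of dy∧dz)/∂x - ∂(coeff of dx∧dz)/∂y + ∂(coeff of dx∧dy)/∂z
  = ∂/∂x (2*y) - ∂/∂y (-2*y + z) + ∂/∂z (y - 2*z).
Each of these terms simplifies to sums of mixed partials that cancel in pairs. The result is 0 (by equality of mixed partials for smooth functions — Schwarz / Clairaut).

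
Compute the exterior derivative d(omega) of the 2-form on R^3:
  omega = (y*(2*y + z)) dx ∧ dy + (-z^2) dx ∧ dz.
d(omega) = (y) dx ∧ dy ∧ dz

For a 2-form omega = sum_{i<j} g_{ij} dx_i ∧ dx_j, the exterior derivative is
  d(omega) = sum_{i<j} d(g_{ij}) ∧ dx_i ∧ dx_j = sum_{i<j, k} (∂g_{ij}/∂x_k) dx_k ∧ dx_i ∧ dx_j.
Expand each term, using dx_k ∧ dx_i ∧ dx_j = sgn(permutation) dx_{(a)} ∧ dx_{(b)} ∧ dx_{(c)} with (a < b < c) sorted:
  d(y*(2*y + z)) includes (∂/∂z)(y*(2*y + z)) dz = (y) dz, which multiplied by dx ∧ dy gives (y) dx ∧ dy ∧ dz
Collecting like 3-forms: d(omega) = (y) dx ∧ dy ∧ dz.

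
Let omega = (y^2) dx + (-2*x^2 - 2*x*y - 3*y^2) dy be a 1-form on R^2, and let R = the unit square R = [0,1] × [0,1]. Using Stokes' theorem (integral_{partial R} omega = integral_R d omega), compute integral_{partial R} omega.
integral_(partial R) omega = -4

Stokes: integral_partial_R omega = integral_R d omega with d omega = (∂Q/∂x - ∂P/∂y) dx ∧ dy.
  ∂Q/∂x = -4*x - 2*y
  ∂P/∂y = 2*y
  integrand = ∂Q/∂x - ∂P/∂y = -4*x - 4*y.
Integrating over R: integral_0^1 integral_0^1 (-4*x - 4*y) dx dy = -4.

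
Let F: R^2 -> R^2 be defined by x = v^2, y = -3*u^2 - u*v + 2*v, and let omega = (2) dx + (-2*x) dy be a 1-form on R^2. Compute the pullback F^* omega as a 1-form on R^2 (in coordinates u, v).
F^* omega = (2*v^2*(6*u + v)) du + (2*v*(u*v - 2*v + 2)) dv

Using F^*(f dg) = (f ∘ F) d(g ∘ F), substitute each coordinate x_i by F_i(u, v) in f_i, and replace dx_i by d F_i = (∂F_i/∂u) du + (∂F_i/∂v) dv.
  For the x component: f_1(F) = 2; d F_1 = (0) du + (2*v) dv
  For the y component: f_2(F) = -2*v^2; d F_2 = (-6*u - v) du + (2 - u) dv
Combining and collecting du, dv coefficients:
  coeff of du: 2*v^2*(6*u + v)
  coeff of dv: 2*v*(u*v - 2*v + 2)
F^* omega = (2*v^2*(6*u + v)) du + (2*v*(u*v - 2*v + 2)) dv.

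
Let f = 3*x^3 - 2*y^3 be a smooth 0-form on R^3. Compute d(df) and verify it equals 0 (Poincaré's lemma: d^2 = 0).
d(df) = 0

Step 1: df = sum_i (∂f/∂x_i) dx_i = (9*x^2) dx + (-6*y^2) dy + (0) dz.
Step 2: Apply d again. Using the 1-form formula, the coefficient of dx ∧ dy in d(df) is ∂^2 f/∂x ∂y - ∂^2 f/∂y ∂x = (0) - (0) = 0 (equality of mixed partials for smooth f).
Similarly for dx ∧ dz and dy ∧ dz — all coefficients vanish. So d(df) = 0.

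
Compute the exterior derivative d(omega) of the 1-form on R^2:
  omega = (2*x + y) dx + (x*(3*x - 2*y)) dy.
d(omega) = (6*x - 2*y - 1) dx ∧ dy

For a 1-form omega = sum_i f_i dx_i, the exterior derivative is
  d(omega) = sum_{i < j} (∂f_j/∂x_i - ∂f_i/∂x_j) dx_i ∧ dx_j.
  coefficient of dx ∧ dy: ∂f_2/∂x - ∂f_1/∂y = ∂(x*(3*x - 2*y))/∂x - ∂(2*x + y)/∂y = 6*x - 2*y - 1
Assembling: d(omega) = (6*x - 2*y - 1) dx ∧ dy.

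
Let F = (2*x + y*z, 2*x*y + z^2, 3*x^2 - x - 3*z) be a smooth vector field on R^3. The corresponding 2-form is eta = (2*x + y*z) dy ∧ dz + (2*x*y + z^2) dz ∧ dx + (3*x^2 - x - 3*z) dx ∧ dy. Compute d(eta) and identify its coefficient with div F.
d(eta) = (2*x - 1) dx ∧ dy ∧ dz; div F = 2*x - 1

For a 2-form in R^3 of the form above, applying d gives a 3-form with coefficient ∂P/∂x + ∂Q/∂y + ∂R/∂z:
  ∂P/∂x = 2
  ∂Q/∂y = 2*x
  ∂R/∂z = -3
Sum = 2*x - 1, which is exactly div F.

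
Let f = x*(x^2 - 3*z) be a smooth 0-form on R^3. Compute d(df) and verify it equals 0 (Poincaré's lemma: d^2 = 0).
d(df) = 0

Step 1: df = sum_i (∂f/∂x_i) dx_i = (3*x^2 - 3*z) dx + (0) dy + (-3*x) dz.
Step 2: Apply d again. Using the 1-form formula, the coefficient of dx ∧ dy in d(df) is ∂^2 f/∂x ∂y - ∂^2 f/∂y ∂x = (0) - (0) = 0 (equality of mixed partials for smooth f).
Similarly for dx ∧ dz and dy ∧ dz — all coefficients vanish. So d(df) = 0.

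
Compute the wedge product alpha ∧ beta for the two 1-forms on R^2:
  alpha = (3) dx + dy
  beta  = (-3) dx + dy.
alpha ∧ beta = (6) dx ∧ dy

Distribute the wedge, using dx_i ∧ dx_j = -dx_j ∧ dx_i and dx_i ∧ dx_i = 0. For each pair (i, j) with i < j, the coefficient of dx_i ∧ dx_j in alpha ∧ beta is (alpha_i * beta_j - alpha_j * beta_i). Collecting: alpha ∧ beta = (6) dx ∧ dy.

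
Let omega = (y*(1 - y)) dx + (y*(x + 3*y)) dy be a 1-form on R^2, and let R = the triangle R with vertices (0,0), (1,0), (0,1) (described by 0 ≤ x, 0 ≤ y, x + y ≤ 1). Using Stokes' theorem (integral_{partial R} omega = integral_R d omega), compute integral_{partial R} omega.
integral_(partial R) omega = 0

Stokes: integral_partial_R omega = integral_R d omega with d omega = (∂Q/∂x - ∂P/∂y) dx ∧ dy.
  ∂Q/∂x = y
  ∂P/∂y = 1 - 2*y
  integrand = ∂Q/∂x - ∂P/∂y = 3*y - 1.
Integrating over R: integral_0^1 integral_0^{1-x} (3*y - 1) dy dx = 0.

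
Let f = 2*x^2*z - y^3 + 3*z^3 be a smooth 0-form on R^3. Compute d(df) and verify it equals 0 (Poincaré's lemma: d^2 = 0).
d(df) = 0

Step 1: df = sum_i (∂f/∂x_i) dx_i = (4*x*z) dx + (-3*y^2) dy + (2*x^2 + 9*z^2) dz.
Step 2: Apply d again. Using the 1-form formula, the coefficient of dx ∧ dy in d(df) is ∂^2 f/∂x ∂y - ∂^2 f/∂y ∂x = (0) - (0) = 0 (equality of mixed partials for smooth f).
Similarly for dx ∧ dz and dy ∧ dz — all coefficients vanish. So d(df) = 0.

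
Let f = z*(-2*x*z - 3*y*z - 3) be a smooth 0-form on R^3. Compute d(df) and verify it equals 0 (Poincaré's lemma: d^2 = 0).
d(df) = 0

Step 1: df = sum_i (∂f/∂x_i) dx_i = (-2*z^2) dx + (-3*z^2) dy + (-4*x*z - 6*y*z - 3) dz.
Step 2: Apply d again. Using the 1-form formula, the coefficient of dx ∧ dy in d(df) is ∂^2 f/∂x ∂y - ∂^2 f/∂y ∂x = (0) - (0) = 0 (equality of mixed partials for smooth f).
Similarly for dx ∧ dz and dy ∧ dz — all coefficients vanish. So d(df) = 0.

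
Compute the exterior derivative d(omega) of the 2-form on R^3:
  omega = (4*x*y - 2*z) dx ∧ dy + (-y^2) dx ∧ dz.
d(omega) = (2*y - 2) dx ∧ dy ∧ dz

For a 2-form omega = sum_{i<j} g_{ij} dx_i ∧ dx_j, the exterior derivative is
  d(omega) = sum_{i<j} d(g_{ij}) ∧ dx_i ∧ dx_j = sum_{i<j, k} (∂g_{ij}/∂x_k) dx_k ∧ dx_i ∧ dx_j.
Expand each term, using dx_k ∧ dx_i ∧ dx_j = sgn(permutation) dx_{(a)} ∧ dx_{(b)} ∧ dx_{(c)} with (a < b < c) sorted:
  d(4*x*y - 2*z) includes (∂/∂z)(4*x*y - 2*z) dz = (-2) dz, which multiplied by dx ∧ dy gives (-2) dx ∧ dy ∧ dz
  d(-y^2) includes (∂/∂y)(-y^2) dy = (-2*y) dy, which multiplied by dx ∧ dz gives (2*y) dx ∧ dy ∧ dz
Collecting like 3-forms: d(omega) = (2*y - 2) dx ∧ dy ∧ dz.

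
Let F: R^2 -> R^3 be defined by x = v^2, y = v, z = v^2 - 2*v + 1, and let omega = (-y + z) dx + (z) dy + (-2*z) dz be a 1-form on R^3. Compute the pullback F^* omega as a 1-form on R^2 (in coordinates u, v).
F^* omega = (-2*v^3 + 7*v^2 - 12*v + 5) dv

Using F^*(f dg) = (f ∘ F) d(g ∘ F), substitute each coordinate x_i by F_i(u, v) in f_i, and replace dx_i by d F_i = (∂F_i/∂u) du + (∂F_i/∂v) dv.
  For the x component: f_1(F) = v^2 - 3*v + 1; d F_1 = (0) du + (2*v) dv
  For the y component: f_2(F) = v^2 - 2*v + 1; d F_2 = (0) du + (1) dv
  For the z component: f_3(F) = -2*v^2 + 4*v - 2; d F_3 = (0) du + (2*v - 2) dv
Combining and collecting du, dv coefficients:
  coeff of du: 0
  coeff of dv: -2*v^3 + 7*v^2 - 12*v + 5
F^* omega = (-2*v^3 + 7*v^2 - 12*v + 5) dv.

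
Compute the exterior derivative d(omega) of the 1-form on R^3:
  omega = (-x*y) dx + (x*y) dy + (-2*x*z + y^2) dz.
d(omega) = (x + y) dx ∧ dy + (-2*z) dx ∧ dz + (2*y) dy ∧ dz

For a 1-form omega = sum_i f_i dx_i, the exterior derivative is
  d(omega) = sum_{i < j} (∂f_j/∂x_i - ∂f_i/∂x_j) dx_i ∧ dx_j.
  coefficient of dx ∧ dy: ∂f_2/∂x - ∂f_1/∂y = ∂(x*y)/∂x - ∂(-x*y)/∂y = x + y
  coefficient of dx ∧ dz: ∂f_3/∂x - ∂f_1/∂z = ∂(-2*x*z + y^2)/∂x - ∂(-x*y)/∂z = -2*z
  coefficient of dy ∧ dz: ∂f_3/∂y - ∂f_2/∂z = ∂(-2*x*z + y^2)/∂y - ∂(x*y)/∂z = 2*y
Assembling: d(omega) = (x + y) dx ∧ dy + (-2*z) dx ∧ dz + (2*y) dy ∧ dz.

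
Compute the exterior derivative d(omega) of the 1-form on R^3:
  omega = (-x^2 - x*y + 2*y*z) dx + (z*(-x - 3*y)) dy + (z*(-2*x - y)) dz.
d(omega) = (x - 3*z) dx ∧ dy + (-2*y - 2*z) dx ∧ dz + (x + 3*y - z) dy ∧ dz

For a 1-form omega = sum_i f_i dx_i, the exterior derivative is
  d(omega) = sum_{i < j} (∂f_j/∂x_i - ∂f_i/∂x_j) dx_i ∧ dx_j.
  coefficient of dx ∧ dy: ∂f_2/∂x - ∂f_1/∂y = ∂(z*(-x - 3*y))/∂x - ∂(-x^2 - x*y + 2*y*z)/∂y = x - 3*z
  coefficient of dx ∧ dz: ∂f_3/∂x - ∂f_1/∂z = ∂(z*(-2*x - y))/∂x - ∂(-x^2 - x*y + 2*y*z)/∂z = -2*y - 2*z
  coefficient of dy ∧ dz: ∂f_3/∂y - ∂f_2/∂z = ∂(z*(-2*x - y))/∂y - ∂(z*(-x - 3*y))/∂z = x + 3*y - z
Assembling: d(omega) = (x - 3*z) dx ∧ dy + (-2*y - 2*z) dx ∧ dz + (x + 3*y - z) dy ∧ dz.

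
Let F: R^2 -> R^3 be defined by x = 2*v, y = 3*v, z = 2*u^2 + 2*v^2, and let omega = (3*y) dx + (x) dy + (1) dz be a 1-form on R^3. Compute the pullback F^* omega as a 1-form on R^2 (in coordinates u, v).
F^* omega = (4*u) du + (28*v) dv

Using F^*(f dg) = (f ∘ F) d(g ∘ F), substitute each coordinate x_i by F_i(u, v) in f_i, and replace dx_i by d F_i = (∂F_i/∂u) du + (∂F_i/∂v) dv.
  For the x component: f_1(F) = 9*v; d F_1 = (0) du + (2) dv
  For the y component: f_2(F) = 2*v; d F_2 = (0) du + (3) dv
  For the z component: f_3(F) = 1; d F_3 = (4*u) du + (4*v) dv
Combining and collecting du, dv coefficients:
  coeff of du: 4*u
  coeff of dv: 28*v
F^* omega = (4*u) du + (28*v) dv.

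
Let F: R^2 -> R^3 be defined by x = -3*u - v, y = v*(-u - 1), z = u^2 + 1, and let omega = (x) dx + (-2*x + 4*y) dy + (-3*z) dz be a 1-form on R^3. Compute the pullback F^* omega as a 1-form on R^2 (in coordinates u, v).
F^* omega = (-6*u^3 + 4*u*v^2 - 6*u*v + 3*u + 2*v^2 + 3*v) du + (4*u^2*v - 6*u^2 + 6*u*v - 3*u + 3*v) dv

Using F^*(f dg) = (f ∘ F) d(g ∘ F), substitute each coordinate x_i by F_i(u, v) in f_i, and replace dx_i by d F_i = (∂F_i/∂u) du + (∂F_i/∂v) dv.
  For the x component: f_1(F) = -3*u - v; d F_1 = (-3) du + (-1) dv
  For the y component: f_2(F) = -4*u*v + 6*u - 2*v; d F_2 = (-v) du + (-u - 1) dv
  For the z component: f_3(F) = -3*u^2 - 3; d F_3 = (2*u) du + (0) dv
Combining and collecting du, dv coefficients:
  coeff of du: -6*u^3 + 4*u*v^2 - 6*u*v + 3*u + 2*v^2 + 3*v
  coeff of dv: 4*u^2*v - 6*u^2 + 6*u*v - 3*u + 3*v
F^* omega = (-6*u^3 + 4*u*v^2 - 6*u*v + 3*u + 2*v^2 + 3*v) du + (4*u^2*v - 6*u^2 + 6*u*v - 3*u + 3*v) dv.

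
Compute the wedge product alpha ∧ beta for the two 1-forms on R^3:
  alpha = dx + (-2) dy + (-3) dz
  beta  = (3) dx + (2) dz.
alpha ∧ beta = (11) dx ∧ dz + (6) dx ∧ dy + (-4) dy ∧ dz

Distribute the wedge, using dx_i ∧ dx_j = -dx_j ∧ dx_i and dx_i ∧ dx_i = 0. For each pair (i, j) with i < j, the coefficient of dx_i ∧ dx_j in alpha ∧ beta is (alpha_i * beta_j - alpha_j * beta_i). Collecting: alpha ∧ beta = (11) dx ∧ dz + (6) dx ∧ dy + (-4) dy ∧ dz.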